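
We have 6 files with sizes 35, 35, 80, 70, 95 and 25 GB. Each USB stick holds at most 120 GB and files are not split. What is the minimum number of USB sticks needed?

Total = 95 + 80 + 70 + 35 + 35 + 25 = 340 GB.
Lower bound: ⌈340/120⌉ = 3 USB sticks.
A packing using 3 USB sticks:
  USB stick 1: 95 + 25 = 120
  USB stick 2: 80 + 35 = 115
  USB stick 3: 70 + 35 = 105
This matches the lower bound, so 3 is optimal.

3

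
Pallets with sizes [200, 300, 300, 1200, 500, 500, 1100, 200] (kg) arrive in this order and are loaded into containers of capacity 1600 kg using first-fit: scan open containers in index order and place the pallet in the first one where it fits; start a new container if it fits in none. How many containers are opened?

3

  200 → container 1 (new)  [load 200/1600]
  300 → container 1  [load 500/1600]
  300 → container 1  [load 800/1600]
  1200 → container 2 (new)  [load 1200/1600]
  500 → container 1  [load 1300/1600]
  500 → container 3 (new)  [load 500/1600]
  1100 → container 3  [load 1600/1600]
  200 → container 1  [load 1500/1600]
3 containers opened.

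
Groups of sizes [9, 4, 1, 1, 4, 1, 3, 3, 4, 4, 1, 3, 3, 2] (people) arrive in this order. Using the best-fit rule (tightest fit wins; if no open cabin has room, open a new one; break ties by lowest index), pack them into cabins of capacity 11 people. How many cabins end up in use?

  9 → cabin 1 (new)  [load 9/11]
  4 → cabin 2 (new)  [load 4/11]
  1 → cabin 1  [load 10/11]
  1 → cabin 1  [load 11/11]
  4 → cabin 2  [load 8/11]
  1 → cabin 2  [load 9/11]
  3 → cabin 3 (new)  [load 3/11]
  3 → cabin 3  [load 6/11]
  4 → cabin 3  [load 10/11]
  4 → cabin 4 (new)  [load 4/11]
  1 → cabin 3  [load 11/11]
  3 → cabin 4  [load 7/11]
  3 → cabin 4  [load 10/11]
  2 → cabin 2  [load 11/11]
4 cabins opened.

4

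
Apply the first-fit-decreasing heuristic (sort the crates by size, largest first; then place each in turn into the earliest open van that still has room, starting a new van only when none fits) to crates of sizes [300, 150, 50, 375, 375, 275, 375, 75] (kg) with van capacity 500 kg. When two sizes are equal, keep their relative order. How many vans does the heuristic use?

Sorted descending: 375, 375, 375, 300, 275, 150, 75, 50.
  375 → van 1 (new)  [load 375/500]
  375 → van 2 (new)  [load 375/500]
  375 → van 3 (new)  [load 375/500]
  300 → van 4 (new)  [load 300/500]
  275 → van 5 (new)  [load 275/500]
  150 → van 4  [load 450/500]
  75 → van 1  [load 450/500]
  50 → van 1  [load 500/500]
5 vans opened.

5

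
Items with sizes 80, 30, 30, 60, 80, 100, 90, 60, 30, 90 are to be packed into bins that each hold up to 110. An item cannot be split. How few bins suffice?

Total = 100 + 90 + 90 + 80 + 80 + 60 + 60 + 30 + 30 + 30 = 650.
Lower bound: ⌈650/110⌉ = 6 bins.
Also, 7 items each exceed 55, and no two of those can share a bin, so at least 7 bins are needed.
A packing using 7 bins:
  bin 1: 100 = 100
  bin 2: 90 = 90
  bin 3: 90 = 90
  bin 4: 80 + 30 = 110
  bin 5: 80 + 30 = 110
  bin 6: 60 + 30 = 90
  bin 7: 60 = 60
This matches the lower bound, so 7 is optimal.

7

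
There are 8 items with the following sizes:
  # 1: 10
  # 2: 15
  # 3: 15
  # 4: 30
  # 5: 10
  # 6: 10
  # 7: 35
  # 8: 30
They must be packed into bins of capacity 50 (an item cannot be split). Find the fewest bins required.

Total = 35 + 30 + 30 + 15 + 15 + 10 + 10 + 10 = 155.
Lower bound: ⌈155/50⌉ = 4 bins.
A packing using 4 bins:
  bin 1: 35 + 15 = 50
  bin 2: 30 + 15 = 45
  bin 3: 30 + 10 + 10 = 50
  bin 4: 10 = 10
This matches the lower bound, so 4 is optimal.

4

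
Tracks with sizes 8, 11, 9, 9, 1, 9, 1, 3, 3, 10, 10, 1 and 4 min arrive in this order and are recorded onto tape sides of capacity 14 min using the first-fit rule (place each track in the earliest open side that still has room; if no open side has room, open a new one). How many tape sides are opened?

7

  8 → side 1 (new)  [load 8/14]
  11 → side 2 (new)  [load 11/14]
  9 → side 3 (new)  [load 9/14]
  9 → side 4 (new)  [load 9/14]
  1 → side 1  [load 9/14]
  9 → side 5 (new)  [load 9/14]
  1 → side 1  [load 10/14]
  3 → side 1  [load 13/14]
  3 → side 2  [load 14/14]
  10 → side 6 (new)  [load 10/14]
  10 → side 7 (new)  [load 10/14]
  1 → side 1  [load 14/14]
  4 → side 3  [load 13/14]
7 tape sides opened.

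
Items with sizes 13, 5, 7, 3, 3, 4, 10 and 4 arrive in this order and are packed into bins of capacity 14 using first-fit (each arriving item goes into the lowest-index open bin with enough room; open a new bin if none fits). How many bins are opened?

4

  13 → bin 1 (new)  [load 13/14]
  5 → bin 2 (new)  [load 5/14]
  7 → bin 2  [load 12/14]
  3 → bin 3 (new)  [load 3/14]
  3 → bin 3  [load 6/14]
  4 → bin 3  [load 10/14]
  10 → bin 4 (new)  [load 10/14]
  4 → bin 3  [load 14/14]
4 bins opened.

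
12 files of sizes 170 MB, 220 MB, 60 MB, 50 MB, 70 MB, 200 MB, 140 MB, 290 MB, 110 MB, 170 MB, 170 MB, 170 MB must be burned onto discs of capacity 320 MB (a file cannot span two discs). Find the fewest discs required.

Total = 290 + 220 + 200 + 170 + 170 + 170 + 170 + 140 + 110 + 70 + 60 + 50 = 1820 MB.
Lower bound: ⌈1820/320⌉ = 6 discs.
Also, 7 files each exceed 160 MB, and no two of those can share a disc, so at least 7 discs are needed.
A packing using 7 discs:
  disc 1: 290 = 290
  disc 2: 220 + 70 = 290
  disc 3: 200 + 110 = 310
  disc 4: 170 + 140 = 310
  disc 5: 170 + 60 + 50 = 280
  disc 6: 170 = 170
  disc 7: 170 = 170
This matches the lower bound, so 7 is optimal.

7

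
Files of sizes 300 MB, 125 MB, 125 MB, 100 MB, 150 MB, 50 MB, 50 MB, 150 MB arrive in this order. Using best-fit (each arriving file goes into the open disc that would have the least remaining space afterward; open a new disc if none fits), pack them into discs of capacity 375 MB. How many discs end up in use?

3

  300 → disc 1 (new)  [load 300/375]
  125 → disc 2 (new)  [load 125/375]
  125 → disc 2  [load 250/375]
  100 → disc 2  [load 350/375]
  150 → disc 3 (new)  [load 150/375]
  50 → disc 1  [load 350/375]
  50 → disc 3  [load 200/375]
  150 → disc 3  [load 350/375]
3 discs opened.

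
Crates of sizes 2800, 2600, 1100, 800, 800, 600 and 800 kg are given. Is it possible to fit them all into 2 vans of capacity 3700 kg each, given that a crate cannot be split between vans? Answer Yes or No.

No

Total = 9500 kg; ⌈9500/3700⌉ = 3.
At least 3 vans are required, but only 2 are allowed.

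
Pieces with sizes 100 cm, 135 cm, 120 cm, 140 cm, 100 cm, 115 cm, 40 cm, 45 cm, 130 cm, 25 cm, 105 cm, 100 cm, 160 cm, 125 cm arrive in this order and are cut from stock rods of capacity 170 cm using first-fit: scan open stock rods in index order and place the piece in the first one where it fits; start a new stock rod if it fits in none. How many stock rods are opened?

  100 → stock rod 1 (new)  [load 100/170]
  135 → stock rod 2 (new)  [load 135/170]
  120 → stock rod 3 (new)  [load 120/170]
  140 → stock rod 4 (new)  [load 140/170]
  100 → stock rod 5 (new)  [load 100/170]
  115 → stock rod 6 (new)  [load 115/170]
  40 → stock rod 1  [load 140/170]
  45 → stock rod 3  [load 165/170]
  130 → stock rod 7 (new)  [load 130/170]
  25 → stock rod 1  [load 165/170]
  105 → stock rod 8 (new)  [load 105/170]
  100 → stock rod 9 (new)  [load 100/170]
  160 → stock rod 10 (new)  [load 160/170]
  125 → stock rod 11 (new)  [load 125/170]
11 stock rods opened.

11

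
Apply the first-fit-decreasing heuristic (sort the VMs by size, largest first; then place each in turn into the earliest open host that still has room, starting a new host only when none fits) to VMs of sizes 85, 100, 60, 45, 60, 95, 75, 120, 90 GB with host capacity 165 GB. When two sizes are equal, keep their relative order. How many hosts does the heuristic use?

5

Sorted descending: 120, 100, 95, 90, 85, 75, 60, 60, 45.
  120 → host 1 (new)  [load 120/165]
  100 → host 2 (new)  [load 100/165]
  95 → host 3 (new)  [load 95/165]
  90 → host 4 (new)  [load 90/165]
  85 → host 5 (new)  [load 85/165]
  75 → host 4  [load 165/165]
  60 → host 2  [load 160/165]
  60 → host 3  [load 155/165]
  45 → host 1  [load 165/165]
5 hosts opened.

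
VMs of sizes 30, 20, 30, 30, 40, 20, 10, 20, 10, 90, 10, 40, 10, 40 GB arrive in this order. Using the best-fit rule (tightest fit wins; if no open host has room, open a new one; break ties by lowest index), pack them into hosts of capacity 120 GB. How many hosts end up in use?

  30 → host 1 (new)  [load 30/120]
  20 → host 1  [load 50/120]
  30 → host 1  [load 80/120]
  30 → host 1  [load 110/120]
  40 → host 2 (new)  [load 40/120]
  20 → host 2  [load 60/120]
  10 → host 1  [load 120/120]
  20 → host 2  [load 80/120]
  10 → host 2  [load 90/120]
  90 → host 3 (new)  [load 90/120]
  10 → host 2  [load 100/120]
  40 → host 4 (new)  [load 40/120]
  10 → host 2  [load 110/120]
  40 → host 4  [load 80/120]
4 hosts opened.

4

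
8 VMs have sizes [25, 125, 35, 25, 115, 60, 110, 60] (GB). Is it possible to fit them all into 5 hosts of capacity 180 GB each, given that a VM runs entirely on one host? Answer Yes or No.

Yes

A valid assignment using 4 hosts:
  host 1: 125 + 35 = 160
  host 2: 115 + 60 = 175
  host 3: 110 + 60 = 170
  host 4: 25 + 25 = 50
That uses only 4 ≤ 5, so 5 hosts are enough.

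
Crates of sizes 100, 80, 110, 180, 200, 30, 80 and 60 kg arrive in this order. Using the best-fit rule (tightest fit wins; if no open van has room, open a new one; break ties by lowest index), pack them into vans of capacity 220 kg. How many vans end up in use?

  100 → van 1 (new)  [load 100/220]
  80 → van 1  [load 180/220]
  110 → van 2 (new)  [load 110/220]
  180 → van 3 (new)  [load 180/220]
  200 → van 4 (new)  [load 200/220]
  30 → van 1  [load 210/220]
  80 → van 2  [load 190/220]
  60 → van 5 (new)  [load 60/220]
5 vans opened.

5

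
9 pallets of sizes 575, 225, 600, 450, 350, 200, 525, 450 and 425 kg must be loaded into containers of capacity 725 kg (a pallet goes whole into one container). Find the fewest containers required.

Total = 600 + 575 + 525 + 450 + 450 + 425 + 350 + 225 + 200 = 3800 kg.
Lower bound: ⌈3800/725⌉ = 6 containers.
A packing using 7 containers:
  container 1: 600 = 600
  container 2: 575 = 575
  container 3: 525 + 200 = 725
  container 4: 450 + 225 = 675
  container 5: 450 = 450
  container 6: 425 = 425
  container 7: 350 = 350
No arrangement into 6 containers stays within capacity, so 7 is optimal.

7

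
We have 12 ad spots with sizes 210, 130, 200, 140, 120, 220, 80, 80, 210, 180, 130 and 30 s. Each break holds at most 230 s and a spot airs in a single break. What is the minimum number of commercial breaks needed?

9

Total = 220 + 210 + 210 + 200 + 180 + 140 + 130 + 130 + 120 + 80 + 80 + 30 = 1730 s.
Lower bound: ⌈1730/230⌉ = 8 commercial breaks.
Also, 9 ad spots each exceed 115 s, and no two of those can share a break, so at least 9 commercial breaks are needed.
A packing using 9 commercial breaks:
  break 1: 220 = 220
  break 2: 210 = 210
  break 3: 210 = 210
  break 4: 200 + 30 = 230
  break 5: 180 = 180
  break 6: 140 + 80 = 220
  break 7: 130 + 80 = 210
  break 8: 130 = 130
  break 9: 120 = 120
This matches the lower bound, so 9 is optimal.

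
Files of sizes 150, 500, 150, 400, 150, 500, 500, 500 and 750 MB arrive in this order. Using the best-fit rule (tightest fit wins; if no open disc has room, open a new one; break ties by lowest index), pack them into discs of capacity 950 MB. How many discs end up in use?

5

  150 → disc 1 (new)  [load 150/950]
  500 → disc 1  [load 650/950]
  150 → disc 1  [load 800/950]
  400 → disc 2 (new)  [load 400/950]
  150 → disc 1  [load 950/950]
  500 → disc 2  [load 900/950]
  500 → disc 3 (new)  [load 500/950]
  500 → disc 4 (new)  [load 500/950]
  750 → disc 5 (new)  [load 750/950]
5 discs opened.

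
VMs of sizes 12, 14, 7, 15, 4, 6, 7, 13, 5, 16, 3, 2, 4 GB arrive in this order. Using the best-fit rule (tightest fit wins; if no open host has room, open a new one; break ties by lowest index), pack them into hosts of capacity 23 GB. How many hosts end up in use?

5

  12 → host 1 (new)  [load 12/23]
  14 → host 2 (new)  [load 14/23]
  7 → host 2  [load 21/23]
  15 → host 3 (new)  [load 15/23]
  4 → host 3  [load 19/23]
  6 → host 1  [load 18/23]
  7 → host 4 (new)  [load 7/23]
  13 → host 4  [load 20/23]
  5 → host 1  [load 23/23]
  16 → host 5 (new)  [load 16/23]
  3 → host 4  [load 23/23]
  2 → host 2  [load 23/23]
  4 → host 3  [load 23/23]
5 hosts opened.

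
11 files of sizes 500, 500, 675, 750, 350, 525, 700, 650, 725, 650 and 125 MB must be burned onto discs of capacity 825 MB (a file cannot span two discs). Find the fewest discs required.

Total = 750 + 725 + 700 + 675 + 650 + 650 + 525 + 500 + 500 + 350 + 125 = 6150 MB.
Lower bound: ⌈6150/825⌉ = 8 discs.
Also, 9 files each exceed 825/2 MB, and no two of those can share a disc, so at least 9 discs are needed.
A packing using 10 discs:
  disc 1: 750 = 750
  disc 2: 725 = 725
  disc 3: 700 + 125 = 825
  disc 4: 675 = 675
  disc 5: 650 = 650
  disc 6: 650 = 650
  disc 7: 525 = 525
  disc 8: 500 = 500
  disc 9: 500 = 500
  disc 10: 350 = 350
No arrangement into 9 discs stays within capacity, so 10 is optimal.

10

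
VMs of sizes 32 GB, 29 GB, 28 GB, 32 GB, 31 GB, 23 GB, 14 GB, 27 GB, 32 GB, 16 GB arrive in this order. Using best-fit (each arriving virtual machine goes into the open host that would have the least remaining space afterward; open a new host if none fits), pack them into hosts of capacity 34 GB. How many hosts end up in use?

  32 → host 1 (new)  [load 32/34]
  29 → host 2 (new)  [load 29/34]
  28 → host 3 (new)  [load 28/34]
  32 → host 4 (new)  [load 32/34]
  31 → host 5 (new)  [load 31/34]
  23 → host 6 (new)  [load 23/34]
  14 → host 7 (new)  [load 14/34]
  27 → host 8 (new)  [load 27/34]
  32 → host 9 (new)  [load 32/34]
  16 → host 7  [load 30/34]
9 hosts opened.

9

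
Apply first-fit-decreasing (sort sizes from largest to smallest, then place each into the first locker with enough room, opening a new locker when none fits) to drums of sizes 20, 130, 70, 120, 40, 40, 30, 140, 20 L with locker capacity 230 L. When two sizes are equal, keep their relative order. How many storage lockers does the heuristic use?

3

Sorted descending: 140, 130, 120, 70, 40, 40, 30, 20, 20.
  140 → locker 1 (new)  [load 140/230]
  130 → locker 2 (new)  [load 130/230]
  120 → locker 3 (new)  [load 120/230]
  70 → locker 1  [load 210/230]
  40 → locker 2  [load 170/230]
  40 → locker 2  [load 210/230]
  30 → locker 3  [load 150/230]
  20 → locker 1  [load 230/230]
  20 → locker 2  [load 230/230]
3 storage lockers opened.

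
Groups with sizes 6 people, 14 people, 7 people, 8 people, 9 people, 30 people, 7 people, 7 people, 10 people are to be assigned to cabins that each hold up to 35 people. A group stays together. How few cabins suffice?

Total = 30 + 14 + 10 + 9 + 8 + 7 + 7 + 7 + 6 = 98 people.
Lower bound: ⌈98/35⌉ = 3 cabins.
A packing using 3 cabins:
  cabin 1: 30 = 30
  cabin 2: 14 + 10 + 9 = 33
  cabin 3: 8 + 7 + 7 + 7 + 6 = 35
This matches the lower bound, so 3 is optimal.

3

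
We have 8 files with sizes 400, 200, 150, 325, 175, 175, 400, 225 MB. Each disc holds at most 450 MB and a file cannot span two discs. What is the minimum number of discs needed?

6

Total = 400 + 400 + 325 + 225 + 200 + 175 + 175 + 150 = 2050 MB.
Lower bound: ⌈2050/450⌉ = 5 discs.
A packing using 6 discs:
  disc 1: 400 = 400
  disc 2: 400 = 400
  disc 3: 325 = 325
  disc 4: 225 + 200 = 425
  disc 5: 175 + 175 = 350
  disc 6: 150 = 150
No arrangement into 5 discs stays within capacity, so 6 is optimal.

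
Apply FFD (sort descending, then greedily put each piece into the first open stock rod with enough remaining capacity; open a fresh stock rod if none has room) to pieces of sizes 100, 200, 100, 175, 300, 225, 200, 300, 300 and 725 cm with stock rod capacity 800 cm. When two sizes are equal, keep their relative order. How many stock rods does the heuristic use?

4

Sorted descending: 725, 300, 300, 300, 225, 200, 200, 175, 100, 100.
  725 → stock rod 1 (new)  [load 725/800]
  300 → stock rod 2 (new)  [load 300/800]
  300 → stock rod 2  [load 600/800]
  300 → stock rod 3 (new)  [load 300/800]
  225 → stock rod 3  [load 525/800]
  200 → stock rod 2  [load 800/800]
  200 → stock rod 3  [load 725/800]
  175 → stock rod 4 (new)  [load 175/800]
  100 → stock rod 4  [load 275/800]
  100 → stock rod 4  [load 375/800]
4 stock rods opened.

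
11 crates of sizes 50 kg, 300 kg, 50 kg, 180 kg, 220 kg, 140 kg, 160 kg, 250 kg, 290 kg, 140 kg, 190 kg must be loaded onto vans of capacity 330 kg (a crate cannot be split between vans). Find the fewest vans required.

7

Total = 300 + 290 + 250 + 220 + 190 + 180 + 160 + 140 + 140 + 50 + 50 = 1970 kg.
Lower bound: ⌈1970/330⌉ = 6 vans.
A packing using 7 vans:
  van 1: 300 = 300
  van 2: 290 = 290
  van 3: 250 + 50 = 300
  van 4: 220 + 50 = 270
  van 5: 190 + 140 = 330
  van 6: 180 + 140 = 320
  van 7: 160 = 160
No arrangement into 6 vans stays within capacity, so 7 is optimal.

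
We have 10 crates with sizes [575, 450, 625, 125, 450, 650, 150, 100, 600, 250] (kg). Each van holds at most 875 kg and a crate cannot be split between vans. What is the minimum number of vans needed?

6

Total = 650 + 625 + 600 + 575 + 450 + 450 + 250 + 150 + 125 + 100 = 3975 kg.
Lower bound: ⌈3975/875⌉ = 5 vans.
Also, 6 crates each exceed 875/2 kg, and no two of those can share a van, so at least 6 vans are needed.
A packing using 6 vans:
  van 1: 650 + 150 = 800
  van 2: 625 + 250 = 875
  van 3: 600 + 125 + 100 = 825
  van 4: 575 = 575
  van 5: 450 = 450
  van 6: 450 = 450
This matches the lower bound, so 6 is optimal.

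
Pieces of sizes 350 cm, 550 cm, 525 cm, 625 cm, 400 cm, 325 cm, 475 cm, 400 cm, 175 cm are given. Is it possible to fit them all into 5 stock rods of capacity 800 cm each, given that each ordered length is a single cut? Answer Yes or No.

Total = 3825 cm; ⌈3825/800⌉ = 5.
The bound of 5 does not rule out 5, but exhaustive search shows no assignment into 5 stock rods of capacity 800 cm exists — the minimum is 6.

No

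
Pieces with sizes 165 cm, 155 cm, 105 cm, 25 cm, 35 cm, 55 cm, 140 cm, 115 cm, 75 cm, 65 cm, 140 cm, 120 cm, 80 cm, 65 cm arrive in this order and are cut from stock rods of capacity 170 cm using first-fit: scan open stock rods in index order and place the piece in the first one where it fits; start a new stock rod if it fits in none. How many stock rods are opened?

9

  165 → stock rod 1 (new)  [load 165/170]
  155 → stock rod 2 (new)  [load 155/170]
  105 → stock rod 3 (new)  [load 105/170]
  25 → stock rod 3  [load 130/170]
  35 → stock rod 3  [load 165/170]
  55 → stock rod 4 (new)  [load 55/170]
  140 → stock rod 5 (new)  [load 140/170]
  115 → stock rod 4  [load 170/170]
  75 → stock rod 6 (new)  [load 75/170]
  65 → stock rod 6  [load 140/170]
  140 → stock rod 7 (new)  [load 140/170]
  120 → stock rod 8 (new)  [load 120/170]
  80 → stock rod 9 (new)  [load 80/170]
  65 → stock rod 9  [load 145/170]
9 stock rods opened.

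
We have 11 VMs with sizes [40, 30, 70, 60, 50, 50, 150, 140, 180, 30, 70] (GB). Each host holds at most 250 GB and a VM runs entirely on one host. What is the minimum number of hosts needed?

4

Total = 180 + 150 + 140 + 70 + 70 + 60 + 50 + 50 + 40 + 30 + 30 = 870 GB.
Lower bound: ⌈870/250⌉ = 4 hosts.
A packing using 4 hosts:
  host 1: 180 + 70 = 250
  host 2: 150 + 70 + 30 = 250
  host 3: 140 + 60 + 50 = 250
  host 4: 50 + 40 + 30 = 120
This matches the lower bound, so 4 is optimal.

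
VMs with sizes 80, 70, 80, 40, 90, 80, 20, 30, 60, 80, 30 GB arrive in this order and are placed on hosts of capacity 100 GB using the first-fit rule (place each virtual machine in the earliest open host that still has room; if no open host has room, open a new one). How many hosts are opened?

  80 → host 1 (new)  [load 80/100]
  70 → host 2 (new)  [load 70/100]
  80 → host 3 (new)  [load 80/100]
  40 → host 4 (new)  [load 40/100]
  90 → host 5 (new)  [load 90/100]
  80 → host 6 (new)  [load 80/100]
  20 → host 1  [load 100/100]
  30 → host 2  [load 100/100]
  60 → host 4  [load 100/100]
  80 → host 7 (new)  [load 80/100]
  30 → host 8 (new)  [load 30/100]
8 hosts opened.

8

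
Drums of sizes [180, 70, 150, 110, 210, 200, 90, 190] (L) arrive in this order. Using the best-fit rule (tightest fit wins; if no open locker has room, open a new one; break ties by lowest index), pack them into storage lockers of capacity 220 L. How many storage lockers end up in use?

  180 → locker 1 (new)  [load 180/220]
  70 → locker 2 (new)  [load 70/220]
  150 → locker 2  [load 220/220]
  110 → locker 3 (new)  [load 110/220]
  210 → locker 4 (new)  [load 210/220]
  200 → locker 5 (new)  [load 200/220]
  90 → locker 3  [load 200/220]
  190 → locker 6 (new)  [load 190/220]
6 storage lockers opened.

6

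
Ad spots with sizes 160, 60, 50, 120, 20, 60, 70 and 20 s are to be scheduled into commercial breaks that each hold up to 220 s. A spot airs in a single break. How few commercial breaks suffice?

Total = 160 + 120 + 70 + 60 + 60 + 50 + 20 + 20 = 560 s.
Lower bound: ⌈560/220⌉ = 3 commercial breaks.
A packing using 3 commercial breaks:
  break 1: 160 + 60 = 220
  break 2: 120 + 70 + 20 = 210
  break 3: 60 + 50 + 20 = 130
This matches the lower bound, so 3 is optimal.

3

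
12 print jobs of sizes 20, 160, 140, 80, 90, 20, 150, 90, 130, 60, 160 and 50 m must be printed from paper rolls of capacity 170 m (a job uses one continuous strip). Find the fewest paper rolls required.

8

Total = 160 + 160 + 150 + 140 + 130 + 90 + 90 + 80 + 60 + 50 + 20 + 20 = 1150 m.
Lower bound: ⌈1150/170⌉ = 7 paper rolls.
A packing using 8 paper rolls:
  roll 1: 160 = 160
  roll 2: 160 = 160
  roll 3: 150 + 20 = 170
  roll 4: 140 + 20 = 160
  roll 5: 130 = 130
  roll 6: 90 + 80 = 170
  roll 7: 90 + 60 = 150
  roll 8: 50 = 50
No arrangement into 7 paper rolls stays within capacity, so 8 is optimal.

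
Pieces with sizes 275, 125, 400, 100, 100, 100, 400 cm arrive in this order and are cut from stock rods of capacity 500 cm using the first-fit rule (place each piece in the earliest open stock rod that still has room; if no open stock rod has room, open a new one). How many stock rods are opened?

  275 → stock rod 1 (new)  [load 275/500]
  125 → stock rod 1  [load 400/500]
  400 → stock rod 2 (new)  [load 400/500]
  100 → stock rod 1  [load 500/500]
  100 → stock rod 2  [load 500/500]
  100 → stock rod 3 (new)  [load 100/500]
  400 → stock rod 3  [load 500/500]
3 stock rods opened.

3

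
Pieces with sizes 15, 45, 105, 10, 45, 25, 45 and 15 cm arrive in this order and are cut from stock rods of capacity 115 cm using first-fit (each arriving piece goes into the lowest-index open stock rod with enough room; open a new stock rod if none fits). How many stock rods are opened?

  15 → stock rod 1 (new)  [load 15/115]
  45 → stock rod 1  [load 60/115]
  105 → stock rod 2 (new)  [load 105/115]
  10 → stock rod 1  [load 70/115]
  45 → stock rod 1  [load 115/115]
  25 → stock rod 3 (new)  [load 25/115]
  45 → stock rod 3  [load 70/115]
  15 → stock rod 3  [load 85/115]
3 stock rods opened.

3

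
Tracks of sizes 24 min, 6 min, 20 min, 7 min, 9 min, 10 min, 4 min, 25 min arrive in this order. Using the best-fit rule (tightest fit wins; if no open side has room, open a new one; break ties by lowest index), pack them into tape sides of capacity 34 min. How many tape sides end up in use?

4

  24 → side 1 (new)  [load 24/34]
  6 → side 1  [load 30/34]
  20 → side 2 (new)  [load 20/34]
  7 → side 2  [load 27/34]
  9 → side 3 (new)  [load 9/34]
  10 → side 3  [load 19/34]
  4 → side 1  [load 34/34]
  25 → side 4 (new)  [load 25/34]
4 tape sides opened.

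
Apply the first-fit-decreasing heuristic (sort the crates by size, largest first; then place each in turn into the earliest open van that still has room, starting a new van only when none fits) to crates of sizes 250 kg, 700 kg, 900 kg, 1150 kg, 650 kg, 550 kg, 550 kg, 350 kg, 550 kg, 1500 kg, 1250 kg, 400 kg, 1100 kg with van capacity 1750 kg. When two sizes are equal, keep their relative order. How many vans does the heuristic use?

6

Sorted descending: 1500, 1250, 1150, 1100, 900, 700, 650, 550, 550, 550, 400, 350, 250.
  1500 → van 1 (new)  [load 1500/1750]
  1250 → van 2 (new)  [load 1250/1750]
  1150 → van 3 (new)  [load 1150/1750]
  1100 → van 4 (new)  [load 1100/1750]
  900 → van 5 (new)  [load 900/1750]
  700 → van 5  [load 1600/1750]
  650 → van 4  [load 1750/1750]
  550 → van 3  [load 1700/1750]
  550 → van 6 (new)  [load 550/1750]
  550 → van 6  [load 1100/1750]
  400 → van 2  [load 1650/1750]
  350 → van 6  [load 1450/1750]
  250 → van 1  [load 1750/1750]
6 vans opened.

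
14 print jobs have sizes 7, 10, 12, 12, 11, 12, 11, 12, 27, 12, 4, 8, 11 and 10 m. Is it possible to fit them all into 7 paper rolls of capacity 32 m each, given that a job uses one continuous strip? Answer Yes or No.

Yes

A valid assignment using 6 paper rolls:
  roll 1: 27 + 4 = 31
  roll 2: 12 + 12 + 8 = 32
  roll 3: 12 + 12 + 7 = 31
  roll 4: 12 + 11 = 23
  roll 5: 11 + 11 + 10 = 32
  roll 6: 10 = 10
That uses only 6 ≤ 7, so 7 paper rolls are enough.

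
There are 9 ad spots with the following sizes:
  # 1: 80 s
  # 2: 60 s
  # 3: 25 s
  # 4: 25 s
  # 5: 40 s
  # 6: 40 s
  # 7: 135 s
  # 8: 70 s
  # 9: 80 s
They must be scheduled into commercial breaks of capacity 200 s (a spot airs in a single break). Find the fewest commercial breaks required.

Total = 135 + 80 + 80 + 70 + 60 + 40 + 40 + 25 + 25 = 555 s.
Lower bound: ⌈555/200⌉ = 3 commercial breaks.
A packing using 3 commercial breaks:
  break 1: 135 + 60 = 195
  break 2: 80 + 80 + 40 = 200
  break 3: 70 + 40 + 25 + 25 = 160
This matches the lower bound, so 3 is optimal.

3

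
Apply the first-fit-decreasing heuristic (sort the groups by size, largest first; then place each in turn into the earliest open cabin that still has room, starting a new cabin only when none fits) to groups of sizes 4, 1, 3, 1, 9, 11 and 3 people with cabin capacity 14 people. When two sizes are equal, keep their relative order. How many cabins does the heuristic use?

3

Sorted descending: 11, 9, 4, 3, 3, 1, 1.
  11 → cabin 1 (new)  [load 11/14]
  9 → cabin 2 (new)  [load 9/14]
  4 → cabin 2  [load 13/14]
  3 → cabin 1  [load 14/14]
  3 → cabin 3 (new)  [load 3/14]
  1 → cabin 2  [load 14/14]
  1 → cabin 3  [load 4/14]
3 cabins opened.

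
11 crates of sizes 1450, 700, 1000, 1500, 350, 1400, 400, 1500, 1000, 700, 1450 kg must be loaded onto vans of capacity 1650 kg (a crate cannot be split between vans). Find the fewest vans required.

Total = 1500 + 1500 + 1450 + 1450 + 1400 + 1000 + 1000 + 700 + 700 + 400 + 350 = 11450 kg.
Lower bound: ⌈11450/1650⌉ = 7 vans.
A packing using 8 vans:
  van 1: 1500 = 1500
  van 2: 1500 = 1500
  van 3: 1450 = 1450
  van 4: 1450 = 1450
  van 5: 1400 = 1400
  van 6: 1000 + 400 = 1400
  van 7: 1000 + 350 = 1350
  van 8: 700 + 700 = 1400
No arrangement into 7 vans stays within capacity, so 8 is optimal.

8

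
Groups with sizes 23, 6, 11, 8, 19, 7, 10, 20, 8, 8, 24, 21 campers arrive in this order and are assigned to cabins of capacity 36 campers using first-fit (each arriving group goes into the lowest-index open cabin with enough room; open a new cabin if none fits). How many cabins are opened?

  23 → cabin 1 (new)  [load 23/36]
  6 → cabin 1  [load 29/36]
  11 → cabin 2 (new)  [load 11/36]
  8 → cabin 2  [load 19/36]
  19 → cabin 3 (new)  [load 19/36]
  7 → cabin 1  [load 36/36]
  10 → cabin 2  [load 29/36]
  20 → cabin 4 (new)  [load 20/36]
  8 → cabin 3  [load 27/36]
  8 → cabin 3  [load 35/36]
  24 → cabin 5 (new)  [load 24/36]
  21 → cabin 6 (new)  [load 21/36]
6 cabins opened.

6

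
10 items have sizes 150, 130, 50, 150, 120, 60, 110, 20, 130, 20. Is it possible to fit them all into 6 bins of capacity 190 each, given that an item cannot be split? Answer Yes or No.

Yes

A valid assignment using 6 bins:
  bin 1: 150 + 20 + 20 = 190
  bin 2: 150 = 150
  bin 3: 130 + 60 = 190
  bin 4: 130 + 50 = 180
  bin 5: 120 = 120
  bin 6: 110 = 110
Every load is within 190, so 6 bins suffice.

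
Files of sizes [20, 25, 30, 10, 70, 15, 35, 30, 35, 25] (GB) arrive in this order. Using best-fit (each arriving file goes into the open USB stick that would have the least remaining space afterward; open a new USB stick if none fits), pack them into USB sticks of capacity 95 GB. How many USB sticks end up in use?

  20 → USB stick 1 (new)  [load 20/95]
  25 → USB stick 1  [load 45/95]
  30 → USB stick 1  [load 75/95]
  10 → USB stick 1  [load 85/95]
  70 → USB stick 2 (new)  [load 70/95]
  15 → USB stick 2  [load 85/95]
  35 → USB stick 3 (new)  [load 35/95]
  30 → USB stick 3  [load 65/95]
  35 → USB stick 4 (new)  [load 35/95]
  25 → USB stick 3  [load 90/95]
4 USB sticks opened.

4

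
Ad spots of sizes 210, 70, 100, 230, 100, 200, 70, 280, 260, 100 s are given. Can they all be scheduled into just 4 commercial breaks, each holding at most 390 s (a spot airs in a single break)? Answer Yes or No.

Total = 1620 s; ⌈1620/390⌉ = 5.
At least 5 commercial breaks are required, but only 4 are allowed.

No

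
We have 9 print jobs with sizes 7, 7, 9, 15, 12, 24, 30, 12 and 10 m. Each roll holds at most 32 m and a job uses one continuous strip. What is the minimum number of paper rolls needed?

Total = 30 + 24 + 15 + 12 + 12 + 10 + 9 + 7 + 7 = 126 m.
Lower bound: ⌈126/32⌉ = 4 paper rolls.
A packing using 5 paper rolls:
  roll 1: 30 = 30
  roll 2: 24 + 7 = 31
  roll 3: 15 + 12 = 27
  roll 4: 12 + 10 + 9 = 31
  roll 5: 7 = 7
No arrangement into 4 paper rolls stays within capacity, so 5 is optimal.

5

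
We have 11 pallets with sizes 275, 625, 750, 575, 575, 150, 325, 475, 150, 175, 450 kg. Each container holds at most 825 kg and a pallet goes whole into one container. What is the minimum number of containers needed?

6

Total = 750 + 625 + 575 + 575 + 475 + 450 + 325 + 275 + 175 + 150 + 150 = 4525 kg.
Lower bound: ⌈4525/825⌉ = 6 containers.
A packing using 6 containers:
  container 1: 750 = 750
  container 2: 625 + 175 = 800
  container 3: 575 + 150 = 725
  container 4: 575 + 150 = 725
  container 5: 475 + 325 = 800
  container 6: 450 + 275 = 725
This matches the lower bound, so 6 is optimal.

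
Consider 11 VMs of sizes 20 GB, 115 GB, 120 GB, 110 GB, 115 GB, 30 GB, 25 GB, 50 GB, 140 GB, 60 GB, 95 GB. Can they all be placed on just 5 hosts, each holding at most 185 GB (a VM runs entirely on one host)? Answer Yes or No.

Total = 880 GB; ⌈880/185⌉ = 5.
6 VMs each exceed half the capacity and cannot share a host, forcing at least 6 hosts.
At least 6 hosts are required, but only 5 are allowed.

No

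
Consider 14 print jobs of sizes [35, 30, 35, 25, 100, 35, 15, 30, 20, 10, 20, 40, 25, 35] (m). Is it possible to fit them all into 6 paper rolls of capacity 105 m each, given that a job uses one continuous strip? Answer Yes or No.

A valid assignment using 5 paper rolls:
  roll 1: 100 = 100
  roll 2: 40 + 35 + 30 = 105
  roll 3: 35 + 35 + 35 = 105
  roll 4: 30 + 25 + 25 + 20 = 100
  roll 5: 20 + 15 + 10 = 45
That uses only 5 ≤ 6, so 6 paper rolls are enough.

Yes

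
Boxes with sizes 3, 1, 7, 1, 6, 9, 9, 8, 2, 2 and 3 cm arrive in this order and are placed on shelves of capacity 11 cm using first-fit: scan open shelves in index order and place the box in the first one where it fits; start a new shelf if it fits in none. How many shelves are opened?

  3 → shelf 1 (new)  [load 3/11]
  1 → shelf 1  [load 4/11]
  7 → shelf 1  [load 11/11]
  1 → shelf 2 (new)  [load 1/11]
  6 → shelf 2  [load 7/11]
  9 → shelf 3 (new)  [load 9/11]
  9 → shelf 4 (new)  [load 9/11]
  8 → shelf 5 (new)  [load 8/11]
  2 → shelf 2  [load 9/11]
  2 → shelf 2  [load 11/11]
  3 → shelf 5  [load 11/11]
5 shelves opened.

5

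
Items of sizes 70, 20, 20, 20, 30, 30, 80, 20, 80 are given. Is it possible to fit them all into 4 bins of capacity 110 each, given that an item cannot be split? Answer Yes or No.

Yes

A valid assignment using 4 bins:
  bin 1: 80 + 30 = 110
  bin 2: 80 + 30 = 110
  bin 3: 70 + 20 + 20 = 110
  bin 4: 20 + 20 = 40
Every load is within 110, so 4 bins suffice.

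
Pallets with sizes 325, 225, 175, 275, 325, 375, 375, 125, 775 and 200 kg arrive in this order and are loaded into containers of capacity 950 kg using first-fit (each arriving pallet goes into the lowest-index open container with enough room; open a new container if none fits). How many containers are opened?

  325 → container 1 (new)  [load 325/950]
  225 → container 1  [load 550/950]
  175 → container 1  [load 725/950]
  275 → container 2 (new)  [load 275/950]
  325 → container 2  [load 600/950]
  375 → container 3 (new)  [load 375/950]
  375 → container 3  [load 750/950]
  125 → container 1  [load 850/950]
  775 → container 4 (new)  [load 775/950]
  200 → container 2  [load 800/950]
4 containers opened.

4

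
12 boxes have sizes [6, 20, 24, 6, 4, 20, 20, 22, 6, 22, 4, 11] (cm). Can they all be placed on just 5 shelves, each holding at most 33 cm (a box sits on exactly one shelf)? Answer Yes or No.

Total = 165 cm; ⌈165/33⌉ = 5.
6 boxes each exceed half the capacity and cannot share a shelf, forcing at least 6 shelves.
At least 6 shelves are required, but only 5 are allowed.

No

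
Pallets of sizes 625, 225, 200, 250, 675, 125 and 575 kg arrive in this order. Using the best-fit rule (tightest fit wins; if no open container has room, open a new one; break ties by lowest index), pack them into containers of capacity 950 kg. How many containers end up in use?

4

  625 → container 1 (new)  [load 625/950]
  225 → container 1  [load 850/950]
  200 → container 2 (new)  [load 200/950]
  250 → container 2  [load 450/950]
  675 → container 3 (new)  [load 675/950]
  125 → container 3  [load 800/950]
  575 → container 4 (new)  [load 575/950]
4 containers opened.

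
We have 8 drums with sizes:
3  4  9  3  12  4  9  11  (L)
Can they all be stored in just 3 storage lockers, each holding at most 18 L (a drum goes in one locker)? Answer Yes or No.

Total = 55 L; ⌈55/18⌉ = 4.
At least 4 storage lockers are required, but only 3 are allowed.

No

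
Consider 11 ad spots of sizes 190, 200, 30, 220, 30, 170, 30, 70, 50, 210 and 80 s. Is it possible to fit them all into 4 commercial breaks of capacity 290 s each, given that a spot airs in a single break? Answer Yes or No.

Total = 1280 s; ⌈1280/290⌉ = 5.
At least 5 commercial breaks are required, but only 4 are allowed.

No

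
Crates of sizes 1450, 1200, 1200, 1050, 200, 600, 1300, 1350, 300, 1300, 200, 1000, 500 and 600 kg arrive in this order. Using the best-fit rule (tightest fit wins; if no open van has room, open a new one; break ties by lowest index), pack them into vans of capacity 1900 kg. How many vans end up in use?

  1450 → van 1 (new)  [load 1450/1900]
  1200 → van 2 (new)  [load 1200/1900]
  1200 → van 3 (new)  [load 1200/1900]
  1050 → van 4 (new)  [load 1050/1900]
  200 → van 1  [load 1650/1900]
  600 → van 2  [load 1800/1900]
  1300 → van 5 (new)  [load 1300/1900]
  1350 → van 6 (new)  [load 1350/1900]
  300 → van 6  [load 1650/1900]
  1300 → van 7 (new)  [load 1300/1900]
  200 → van 1  [load 1850/1900]
  1000 → van 8 (new)  [load 1000/1900]
  500 → van 5  [load 1800/1900]
  600 → van 7  [load 1900/1900]
8 vans opened.

8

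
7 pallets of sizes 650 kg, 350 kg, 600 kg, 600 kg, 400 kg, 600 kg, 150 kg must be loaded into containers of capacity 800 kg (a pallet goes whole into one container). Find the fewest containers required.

Total = 650 + 600 + 600 + 600 + 400 + 350 + 150 = 3350 kg.
Lower bound: ⌈3350/800⌉ = 5 containers.
A packing using 5 containers:
  container 1: 650 + 150 = 800
  container 2: 600 = 600
  container 3: 600 = 600
  container 4: 600 = 600
  container 5: 400 + 350 = 750
This matches the lower bound, so 5 is optimal.

5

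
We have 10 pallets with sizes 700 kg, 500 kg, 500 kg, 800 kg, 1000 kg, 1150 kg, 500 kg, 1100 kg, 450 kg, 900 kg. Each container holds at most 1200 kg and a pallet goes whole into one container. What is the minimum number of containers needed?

8

Total = 1150 + 1100 + 1000 + 900 + 800 + 700 + 500 + 500 + 500 + 450 = 7600 kg.
Lower bound: ⌈7600/1200⌉ = 7 containers.
A packing using 8 containers:
  container 1: 1150 = 1150
  container 2: 1100 = 1100
  container 3: 1000 = 1000
  container 4: 900 = 900
  container 5: 800 = 800
  container 6: 700 + 500 = 1200
  container 7: 500 + 500 = 1000
  container 8: 450 = 450
No arrangement into 7 containers stays within capacity, so 8 is optimal.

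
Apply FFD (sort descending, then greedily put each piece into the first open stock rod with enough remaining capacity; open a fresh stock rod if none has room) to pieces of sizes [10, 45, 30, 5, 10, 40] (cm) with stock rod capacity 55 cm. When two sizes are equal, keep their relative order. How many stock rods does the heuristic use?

3

Sorted descending: 45, 40, 30, 10, 10, 5.
  45 → stock rod 1 (new)  [load 45/55]
  40 → stock rod 2 (new)  [load 40/55]
  30 → stock rod 3 (new)  [load 30/55]
  10 → stock rod 1  [load 55/55]
  10 → stock rod 2  [load 50/55]
  5 → stock rod 2  [load 55/55]
3 stock rods opened.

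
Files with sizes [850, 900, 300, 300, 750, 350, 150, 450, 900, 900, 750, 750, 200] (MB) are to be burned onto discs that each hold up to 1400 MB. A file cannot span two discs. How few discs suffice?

7

Total = 900 + 900 + 900 + 850 + 750 + 750 + 750 + 450 + 350 + 300 + 300 + 200 + 150 = 7550 MB.
Lower bound: ⌈7550/1400⌉ = 6 discs.
Also, 7 files each exceed 700 MB, and no two of those can share a disc, so at least 7 discs are needed.
A packing using 7 discs:
  disc 1: 900 + 450 = 1350
  disc 2: 900 + 350 + 150 = 1400
  disc 3: 900 + 300 + 200 = 1400
  disc 4: 850 + 300 = 1150
  disc 5: 750 = 750
  disc 6: 750 = 750
  disc 7: 750 = 750
This matches the lower bound, so 7 is optimal.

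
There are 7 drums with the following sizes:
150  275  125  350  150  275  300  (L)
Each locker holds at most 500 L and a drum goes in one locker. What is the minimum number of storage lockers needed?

Total = 350 + 300 + 275 + 275 + 150 + 150 + 125 = 1625 L.
Lower bound: ⌈1625/500⌉ = 4 storage lockers.
A packing using 4 storage lockers:
  locker 1: 350 + 150 = 500
  locker 2: 300 + 150 = 450
  locker 3: 275 + 125 = 400
  locker 4: 275 = 275
This matches the lower bound, so 4 is optimal.

4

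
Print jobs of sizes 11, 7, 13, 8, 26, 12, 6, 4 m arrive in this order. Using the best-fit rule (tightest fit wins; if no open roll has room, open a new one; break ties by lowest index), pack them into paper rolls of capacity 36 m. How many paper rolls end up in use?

3

  11 → roll 1 (new)  [load 11/36]
  7 → roll 1  [load 18/36]
  13 → roll 1  [load 31/36]
  8 → roll 2 (new)  [load 8/36]
  26 → roll 2  [load 34/36]
  12 → roll 3 (new)  [load 12/36]
  6 → roll 3  [load 18/36]
  4 → roll 1  [load 35/36]
3 paper rolls opened.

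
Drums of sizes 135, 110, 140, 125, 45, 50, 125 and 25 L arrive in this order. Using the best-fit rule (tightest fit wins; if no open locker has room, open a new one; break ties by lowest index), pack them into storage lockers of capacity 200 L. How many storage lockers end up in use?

  135 → locker 1 (new)  [load 135/200]
  110 → locker 2 (new)  [load 110/200]
  140 → locker 3 (new)  [load 140/200]
  125 → locker 4 (new)  [load 125/200]
  45 → locker 3  [load 185/200]
  50 → locker 1  [load 185/200]
  125 → locker 5 (new)  [load 125/200]
  25 → locker 4  [load 150/200]
5 storage lockers opened.

5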